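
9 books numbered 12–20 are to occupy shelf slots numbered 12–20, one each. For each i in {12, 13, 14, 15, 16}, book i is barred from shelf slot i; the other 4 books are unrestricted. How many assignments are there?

Let Aᵢ (for 12 ≤ i ≤ 16) be the placements that put book i in its forbidden shelf slot. Any j of these fix j positions, leaving (9−j)! ways to fill the rest, and there are C(5,j) ways to pick which j.
By inclusion–exclusion, the number of valid placements is Σ_{j=0}^{5} (−1)^j C(5,j)·(9−j)!.
Computing: 362880 − 201600 + 50400 − 7200 + 600 − 24 = 205056.

205056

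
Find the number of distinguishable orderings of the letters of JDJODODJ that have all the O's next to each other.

Treat the 2 copies of O as a single block. The multiset to arrange is then {OO, D, D, D, J, J, J}, 7 items in all.
That gives (7)!/(3!·3!) = 140 arrangements.

140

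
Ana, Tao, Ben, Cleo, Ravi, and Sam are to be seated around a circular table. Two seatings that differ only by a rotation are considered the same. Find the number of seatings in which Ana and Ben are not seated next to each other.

All circular seatings of 6 people number (5)! = 120.
Seatings with Ana beside Ben: treat them as a block with 2 internal orders, giving 2 × (4)! = 48.
Subtracting, 120 − 48 = 72.

72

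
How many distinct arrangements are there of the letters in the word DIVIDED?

The 7 letters of DIVIDED have repeats: D appearing 3 times and I appearing twice.
Dividing 7! = 5040 by 3!·2! = 12 for the repeated letters gives 420.

420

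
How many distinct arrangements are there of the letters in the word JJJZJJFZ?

168

The 8 letters of JJJZJJFZ have repeats: J appearing 5 times and Z appearing twice.
So there are 8! / (5!·2!) = 168 distinguishable arrangements.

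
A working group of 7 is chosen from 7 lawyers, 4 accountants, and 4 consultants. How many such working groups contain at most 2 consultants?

4950

Split by how many consultants are chosen (0 through 2).
Sum: C(4,0)·C(11,7) + C(4,1)·C(11,6) + C(4,2)·C(11,5) = 330 + 1848 + 2772 = 4950.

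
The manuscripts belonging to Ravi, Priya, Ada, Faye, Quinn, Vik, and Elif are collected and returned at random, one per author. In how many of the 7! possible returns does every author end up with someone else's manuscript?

Let Aᵢ be the assignments in which author i gets their own manuscript. We want the size of the complement of A₁∪…∪A_7.
By inclusion–exclusion this is Σ_{j=0}^{7} (−1)^j C(7,j)·(7−j)!.
Computing: 5040 − 5040 + 2520 − 840 + 210 − 42 + 7 − 1 = 1854.

1854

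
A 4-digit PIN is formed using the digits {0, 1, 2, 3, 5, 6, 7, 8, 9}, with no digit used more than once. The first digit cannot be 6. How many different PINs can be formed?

2688

The first digit has 9−1 = 8 choices (anything except 6).
The remaining 3 digits are filled from the other 8 symbols without repetition: 8 × 7 × 6 = 336.
Total: 8 × 336 = 2688.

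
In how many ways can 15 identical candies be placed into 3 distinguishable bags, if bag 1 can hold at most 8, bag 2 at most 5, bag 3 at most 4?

By stars and bars, unrestricted non-negative solutions to x_1+…+x_3 = 15 number C(15+2,2) = 136.
Subtract solutions that violate a single cap (substitute x_i' = x_i − (cap_i+1)): x_1 ≥ 9 gives C(8,2) = 28; x_2 ≥ 6 gives C(11,2) = 55; x_3 ≥ 5 gives C(12,2) = 66. Together 149.
Add back pairs where two caps are both exceeded: 1 + 3 + 15 = 19.
By inclusion–exclusion the count is 136 − 149 + 19 = 6.

6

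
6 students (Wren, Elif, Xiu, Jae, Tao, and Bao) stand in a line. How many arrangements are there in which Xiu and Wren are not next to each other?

480

Of the 6! = 720 arrangements, those with Xiu and Wren adjacent number 2 × 5! = 240 (treat the pair as a block with 2 internal orders).
So 720 − 240 = 480 arrangements keep them apart.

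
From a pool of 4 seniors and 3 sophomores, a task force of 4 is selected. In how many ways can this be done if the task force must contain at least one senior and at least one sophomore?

34

Unrestricted: C(7,4) = 35 ways to pick any 4 of the 7.
Subtract selections that omit an entire group: no seniors → C(3,4) = 0; no sophomores → C(4,4) = 1.
Both groups omitted at once is impossible, so 35 − 1 = 34.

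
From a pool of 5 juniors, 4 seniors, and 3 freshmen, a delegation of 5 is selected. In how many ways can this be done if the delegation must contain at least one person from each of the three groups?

Unrestricted: C(12,5) = 792 ways to pick any 5 of the 12.
Subtract selections that omit an entire group: no juniors → C(7,5) = 21; no seniors → C(8,5) = 56; no freshmen → C(9,5) = 126.
Add back selections omitting two groups (i.e. drawn from a single group): C(5,5) + C(4,5) + C(3,5) = 1.
By inclusion–exclusion: 792 − 203 + 1 = 590.

590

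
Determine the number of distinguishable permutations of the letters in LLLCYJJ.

420

The 7 letters of LLLCYJJ have repeats: J appearing twice and L appearing 3 times.
The number of distinct arrangements is 7!/(3!·2!) = 5040/12 = 420.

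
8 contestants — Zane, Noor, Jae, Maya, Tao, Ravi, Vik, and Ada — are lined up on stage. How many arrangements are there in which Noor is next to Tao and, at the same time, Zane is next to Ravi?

2880

Treat {Noor,Tao} as one block (2 orders) and {Zane,Ravi} as another (2 orders).
That leaves 6 units to arrange: 2 × 2 × 6! = 4 × 720 = 2880.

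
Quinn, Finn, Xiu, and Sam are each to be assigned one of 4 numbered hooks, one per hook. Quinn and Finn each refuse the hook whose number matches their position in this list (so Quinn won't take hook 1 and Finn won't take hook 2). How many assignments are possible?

14

Let Aᵢ (for i ∈ {1, 2}) be the placements that put person i in their forbidden hook. Any j of these fix j positions, leaving (4−j)! ways to fill the rest, and there are C(2,j) ways to pick which j.
By inclusion–exclusion, the number of valid placements is Σ_{j=0}^{2} (−1)^j C(2,j)·(4−j)!.
Computing: 24 − 12 + 2 = 14.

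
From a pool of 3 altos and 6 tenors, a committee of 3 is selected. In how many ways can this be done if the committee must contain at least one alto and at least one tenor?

63

With no constraint there are C(9,3) = 84 possible selections.
Subtract selections that omit an entire group: no altos → C(6,3) = 20; no tenors → C(3,3) = 1.
Both groups omitted at once is impossible, so 84 − 21 = 63.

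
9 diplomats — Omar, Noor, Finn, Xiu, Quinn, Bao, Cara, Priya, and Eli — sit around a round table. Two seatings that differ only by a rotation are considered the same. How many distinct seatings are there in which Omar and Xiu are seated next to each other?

10080

Treat {Omar, Xiu} as one unit (2 internal orders) and seat the resulting 8 units around the table: (7)! circular arrangements.
So 2 × (7)! = 2 × 5040 = 10080.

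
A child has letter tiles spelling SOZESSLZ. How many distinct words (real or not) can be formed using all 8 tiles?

3360

The 8 letters of SOZESSLZ have repeats: S appearing 3 times and Z appearing twice.
Dividing 8! = 40320 by 3!·2! = 12 for the repeated letters gives 3360.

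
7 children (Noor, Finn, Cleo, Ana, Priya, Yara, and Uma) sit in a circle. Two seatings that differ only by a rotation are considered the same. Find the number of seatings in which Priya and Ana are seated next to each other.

240

Treat {Priya, Ana} as one unit (2 internal orders) and seat the resulting 6 units around the table: (5)! circular arrangements.
So 2 × (5)! = 2 × 120 = 240.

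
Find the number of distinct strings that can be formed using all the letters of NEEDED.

60

Letter multiplicities in NEEDED: D×2, E×3, N×1.
Dividing 6! = 720 by 3!·2! = 12 for the repeated letters gives 60.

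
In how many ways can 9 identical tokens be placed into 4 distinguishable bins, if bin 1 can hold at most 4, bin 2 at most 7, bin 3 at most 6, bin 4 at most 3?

By stars and bars, unrestricted non-negative solutions to x_1+…+x_4 = 9 number C(9+3,3) = 220.
Subtract solutions that violate a single cap (substitute x_i' = x_i − (cap_i+1)): x_1 ≥ 5 gives C(7,3) = 35; x_2 ≥ 8 gives C(4,3) = 4; x_3 ≥ 7 gives C(5,3) = 10; x_4 ≥ 4 gives C(8,3) = 56. Together 105.
Add back pairs where two caps are both exceeded: 0 + 0 + 1 + 0 + 0 + 0 = 1.
By inclusion–exclusion the count is 220 − 105 + 1 = 116.

116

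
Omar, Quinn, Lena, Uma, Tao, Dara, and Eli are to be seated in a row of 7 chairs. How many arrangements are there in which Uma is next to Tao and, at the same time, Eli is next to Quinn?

480

Treat {Uma,Tao} as one block (2 orders) and {Eli,Quinn} as another (2 orders).
That leaves 5 units to arrange: 2 × 2 × 5! = 4 × 120 = 480.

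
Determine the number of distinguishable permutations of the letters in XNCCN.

Letter multiplicities in XNCCN: C×2, N×2, X×1.
Dividing 5! = 120 by 2!·2! = 4 for the repeated letters gives 30.

30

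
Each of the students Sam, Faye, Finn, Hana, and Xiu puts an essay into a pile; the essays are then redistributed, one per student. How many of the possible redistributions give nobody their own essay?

44

Let Aᵢ be the assignments in which student i gets their own essay. We want the size of the complement of A₁∪…∪A_5.
By inclusion–exclusion this is Σ_{j=0}^{5} (−1)^j C(5,j)·(5−j)!.
Computing: 120 − 120 + 60 − 20 + 5 − 1 = 44.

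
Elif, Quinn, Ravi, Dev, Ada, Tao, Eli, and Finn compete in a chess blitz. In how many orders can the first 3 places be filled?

There are 8 choices for 1st place, 7 for 2nd, and 6 for 3rd.
That gives 8 × 7 × 6 = 336.

336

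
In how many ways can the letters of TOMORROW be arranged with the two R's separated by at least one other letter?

2520

Total arrangements of TOMORROW: 8!/(3!·2!) = 3360.
Arrangements with the R's together: treat RR as one letter, giving (7)!/(3!) = 840.
Subtracting, 3360 − 840 = 2520 arrangements keep the R's apart.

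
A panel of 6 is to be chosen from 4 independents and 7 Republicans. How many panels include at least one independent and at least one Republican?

Unrestricted: C(11,6) = 462 ways to pick any 6 of the 11.
Subtract selections that omit an entire group: no independents → C(7,6) = 7; no Republicans → C(4,6) = 0.
Both groups omitted at once is impossible, so 462 − 7 = 455.

455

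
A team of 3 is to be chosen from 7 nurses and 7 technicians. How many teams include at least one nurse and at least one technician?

294

With no constraint there are C(14,3) = 364 possible selections.
Subtract selections that omit an entire group: no nurses → C(7,3) = 35; no technicians → C(7,3) = 35.
Both groups omitted at once is impossible, so 364 − 70 = 294.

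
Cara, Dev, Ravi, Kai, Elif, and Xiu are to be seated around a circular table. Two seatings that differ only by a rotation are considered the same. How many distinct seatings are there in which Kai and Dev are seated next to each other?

48

Glue Kai and Dev into a block (2 internal orders). Seating 5 units around a circle gives (4)! arrangements.
So 2 × (4)! = 2 × 24 = 48.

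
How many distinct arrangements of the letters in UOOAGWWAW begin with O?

3360

With the first slot taken by O, it remains to arrange the other 8 letters (UOAGWWAW).
Those 8 letters have A appearing twice and W appearing 3 times, giving (8)!/(3!·2!) = 3360.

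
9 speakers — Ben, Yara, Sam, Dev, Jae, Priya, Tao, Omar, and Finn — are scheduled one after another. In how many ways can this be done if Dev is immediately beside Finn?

80640

Place the 7 others and the Dev-Finn pair as 8 objects in a line; the pair has 2 internal arrangements.
So the count is 2·(8)! = 80640.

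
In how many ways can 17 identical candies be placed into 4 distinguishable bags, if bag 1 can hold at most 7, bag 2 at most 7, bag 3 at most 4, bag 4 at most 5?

79

Without the upper bounds there are C(20,3) = 1140 ways to split 17 among 4 bags.
Subtract solutions that violate a single cap (substitute x_i' = x_i − (cap_i+1)): x_1 ≥ 8 gives C(12,3) = 220; x_2 ≥ 8 gives C(12,3) = 220; x_3 ≥ 5 gives C(15,3) = 455; x_4 ≥ 6 gives C(14,3) = 364. Together 1259.
Add back pairs where two caps are both exceeded: 4 + 35 + 20 + 35 + 20 + 84 = 198.
By inclusion–exclusion the count is 1140 − 1259 + 198 = 79.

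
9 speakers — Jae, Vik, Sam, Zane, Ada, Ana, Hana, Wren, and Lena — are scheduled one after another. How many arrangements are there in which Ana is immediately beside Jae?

80640

Place the 7 others and the Ana-Jae pair as 8 objects in a line; the pair has 2 internal arrangements.
So the count is 2·(8)! = 80640.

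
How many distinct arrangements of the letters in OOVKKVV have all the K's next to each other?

60

Treat the 2 copies of K as a single block. The multiset to arrange is then {KK, O, O, V, V, V}, 6 items in all.
That gives (6)!/(3!·2!) = 60 arrangements.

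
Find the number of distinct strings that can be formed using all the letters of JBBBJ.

10

JBBBJ has 5 letters with B appearing 3 times and J appearing twice.
So there are 5! / (3!·2!) = 10 distinguishable arrangements.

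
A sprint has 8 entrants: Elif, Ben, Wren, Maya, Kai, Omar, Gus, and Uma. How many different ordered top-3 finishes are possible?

336

This is an ordered selection of 3 from 8: P(8,3).
That gives 8 × 7 × 6 = 336.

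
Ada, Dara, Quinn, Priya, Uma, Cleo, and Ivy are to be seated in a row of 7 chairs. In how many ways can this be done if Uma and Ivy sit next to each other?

Treat {Uma, Ivy} as a single unit. There are 6 units to order, and the pair itself can be ordered 2 ways.
That gives 2 × 6! = 2 × 720 = 1440.

1440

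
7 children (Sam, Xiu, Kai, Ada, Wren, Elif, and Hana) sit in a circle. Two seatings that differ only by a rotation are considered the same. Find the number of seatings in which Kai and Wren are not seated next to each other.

480

All circular seatings of 7 people number (6)! = 720.
Seatings with Kai beside Wren: treat them as a block with 2 internal orders, giving 2 × (5)! = 240.
Subtracting, 720 − 240 = 480.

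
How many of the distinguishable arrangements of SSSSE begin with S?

Fix S in the first position and arrange the remaining 4 letters.
Those 4 letters have S appearing 3 times, giving (4)!/(3!) = 4.

4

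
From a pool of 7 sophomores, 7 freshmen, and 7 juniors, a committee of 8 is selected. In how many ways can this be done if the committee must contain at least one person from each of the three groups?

Unrestricted: C(21,8) = 203490 ways to pick any 8 of the 21.
Selections missing a whole group: no sophomores → C(14,8) = 3003; no freshmen → C(14,8) = 3003; no juniors → C(14,8) = 3003.
Add back selections omitting two groups (i.e. drawn from a single group): C(7,8) + C(7,8) + C(7,8) = 0.
By inclusion–exclusion: 203490 − 9009 + 0 = 194481.

194481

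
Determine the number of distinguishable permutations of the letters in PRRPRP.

20

Letter multiplicities in PRRPRP: P×3, R×3.
Dividing 6! = 720 by 3!·3! = 36 for the repeated letters gives 20.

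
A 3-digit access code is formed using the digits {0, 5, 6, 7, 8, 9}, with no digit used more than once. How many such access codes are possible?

120

Choose and order 3 of the 6 symbols: the first digit has 6 options, the next 5, then 4.
That product is 6 × 5 × 4 = 120.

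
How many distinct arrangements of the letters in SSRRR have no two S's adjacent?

Total arrangements of SSRRR: 5!/(3!·2!) = 10.
If the two S's are adjacent, glue them into one block, leaving 4 items to arrange: (4)!/(3!) = 4 ways.
Hence 10 − 4 = 6.

6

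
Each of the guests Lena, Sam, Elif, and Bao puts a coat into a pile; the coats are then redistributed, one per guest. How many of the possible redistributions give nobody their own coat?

Let Aᵢ be the assignments in which guest i gets their own coat. We want the size of the complement of A₁∪…∪A_4.
By inclusion–exclusion this is Σ_{j=0}^{4} (−1)^j C(4,j)·(4−j)!.
Computing: 24 − 24 + 12 − 4 + 1 = 9.

9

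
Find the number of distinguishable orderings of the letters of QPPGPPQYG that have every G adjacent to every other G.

840

Treat the 2 copies of G as a single block. The multiset to arrange is then {GG, P, P, P, P, Q, Q, Y}, 8 items in all.
That gives (8)!/(4!·2!) = 840 arrangements.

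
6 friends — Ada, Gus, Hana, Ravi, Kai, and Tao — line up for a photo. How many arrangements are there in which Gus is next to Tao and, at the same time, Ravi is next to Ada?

96

Treat {Gus,Tao} as one block (2 orders) and {Ravi,Ada} as another (2 orders).
That leaves 4 units to arrange: 2 × 2 × 4! = 4 × 24 = 96.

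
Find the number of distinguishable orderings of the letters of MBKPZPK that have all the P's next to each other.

Treat the 2 copies of P as a single block. The multiset to arrange is then {PP, B, K, K, M, Z}, 6 items in all.
That gives (6)!/(2!) = 360 arrangements.

360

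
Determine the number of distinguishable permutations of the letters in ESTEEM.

The 6 letters of ESTEEM have repeats: E appearing 3 times.
Dividing 6! = 720 by 3! = 6 for the repeated letters gives 120.

120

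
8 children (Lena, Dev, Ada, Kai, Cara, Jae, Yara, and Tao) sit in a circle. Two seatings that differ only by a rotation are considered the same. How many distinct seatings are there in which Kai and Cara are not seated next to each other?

Without the restriction there are (7)! = 5040 seatings.
Seatings with Kai beside Cara: treat them as a block with 2 internal orders, giving 2 × (6)! = 1440.
Subtracting, 5040 − 1440 = 3600.

3600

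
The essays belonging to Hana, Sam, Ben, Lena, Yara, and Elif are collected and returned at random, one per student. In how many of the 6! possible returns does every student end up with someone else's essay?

265

Let Aᵢ be the assignments in which student i gets their own essay. We want the size of the complement of A₁∪…∪A_6.
By inclusion–exclusion this is Σ_{j=0}^{6} (−1)^j C(6,j)·(6−j)!.
Computing: 720 − 720 + 360 − 120 + 30 − 6 + 1 = 265.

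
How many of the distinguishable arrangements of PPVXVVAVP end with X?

280

With the last slot taken by X, it remains to arrange the other 8 letters (PPVVVAVP).
Those 8 letters have P appearing 3 times and V appearing 4 times, giving (8)!/(4!·3!) = 280.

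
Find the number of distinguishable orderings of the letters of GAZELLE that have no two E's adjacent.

900

Total arrangements of GAZELLE: 7!/(2!·2!) = 1260.
If the two E's are adjacent, glue them into one block, leaving 6 items to arrange: (6)!/(2!) = 360 ways.
Hence 1260 − 360 = 900.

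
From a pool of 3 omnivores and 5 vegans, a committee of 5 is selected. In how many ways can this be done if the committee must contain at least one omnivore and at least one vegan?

55

Unrestricted: C(8,5) = 56 ways to pick any 5 of the 8.
Selections missing a whole group: no omnivores → C(5,5) = 1; no vegans → C(3,5) = 0.
Both groups omitted at once is impossible, so 56 − 1 = 55.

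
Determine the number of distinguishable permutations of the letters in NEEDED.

60

Letter multiplicities in NEEDED: D×2, E×3, N×1.
The number of distinct arrangements is 6!/(3!·2!) = 720/12 = 60.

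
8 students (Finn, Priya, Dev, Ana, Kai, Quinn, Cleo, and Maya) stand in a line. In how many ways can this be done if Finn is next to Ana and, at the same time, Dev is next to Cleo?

2880

Treat {Finn,Ana} as one block (2 orders) and {Dev,Cleo} as another (2 orders).
That leaves 6 units to arrange: 2 × 2 × 6! = 4 × 720 = 2880.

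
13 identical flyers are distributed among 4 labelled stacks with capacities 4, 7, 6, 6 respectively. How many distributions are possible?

By stars and bars, unrestricted non-negative solutions to x_1+…+x_4 = 13 number C(13+3,3) = 560.
Subtract solutions that violate a single cap (substitute x_i' = x_i − (cap_i+1)): x_1 ≥ 5 gives C(11,3) = 165; x_2 ≥ 8 gives C(8,3) = 56; x_3 ≥ 7 gives C(9,3) = 84; x_4 ≥ 7 gives C(9,3) = 84. Together 389.
Add back pairs where two caps are both exceeded: 1 + 4 + 4 + 0 + 0 + 0 = 9.
By inclusion–exclusion the count is 560 − 389 + 9 = 180.

180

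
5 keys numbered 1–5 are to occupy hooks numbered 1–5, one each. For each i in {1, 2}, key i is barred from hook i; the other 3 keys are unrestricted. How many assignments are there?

Let Aᵢ (for i ∈ {1, 2}) be the placements that put key i in its forbidden hook. Any j of these fix j positions, leaving (5−j)! ways to fill the rest, and there are C(2,j) ways to pick which j.
By inclusion–exclusion, the number of valid placements is Σ_{j=0}^{2} (−1)^j C(2,j)·(5−j)!.
Computing: 120 − 48 + 6 = 78.

78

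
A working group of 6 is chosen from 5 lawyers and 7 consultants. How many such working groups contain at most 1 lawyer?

Split by how many lawyers are chosen (0 through 1).
Sum: C(5,0)·C(7,6) + C(5,1)·C(7,5) = 7 + 105 = 112.

112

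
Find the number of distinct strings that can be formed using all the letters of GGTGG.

The 5 letters of GGTGG have repeats: G appearing 4 times.
The number of distinct arrangements is 5!/(4!) = 120/24 = 5.

5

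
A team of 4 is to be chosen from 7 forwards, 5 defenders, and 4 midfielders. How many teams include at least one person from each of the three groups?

910

With no constraint there are C(16,4) = 1820 possible selections.
Selections missing a whole group: no forwards → C(9,4) = 126; no defenders → C(11,4) = 330; no midfielders → C(12,4) = 495.
Add back selections omitting two groups (i.e. drawn from a single group): C(7,4) + C(5,4) + C(4,4) = 41.
By inclusion–exclusion: 1820 − 951 + 41 = 910.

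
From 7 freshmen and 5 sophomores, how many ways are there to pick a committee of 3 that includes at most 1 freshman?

Split by how many freshmen are chosen (0 through 1).
Sum: C(7,0)·C(5,3) + C(7,1)·C(5,2) = 10 + 70 = 80.

80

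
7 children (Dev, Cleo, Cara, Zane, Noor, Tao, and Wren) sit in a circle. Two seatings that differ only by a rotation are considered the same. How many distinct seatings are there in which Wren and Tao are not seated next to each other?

All circular seatings of 7 people number (6)! = 720.
Those with Wren next to Tao: fuse the pair into one unit and seat 6 units around a circle — 2·(5)! = 240.
Subtracting, 720 − 240 = 480.

480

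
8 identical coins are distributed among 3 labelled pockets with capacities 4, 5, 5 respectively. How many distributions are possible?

Ignoring the caps, the number of non-negative solutions to x_1+…+x_3 = 8 is C(10,2) = 45.
Subtract solutions that violate a single cap (substitute x_i' = x_i − (cap_i+1)): x_1 ≥ 5 gives C(5,2) = 10; x_2 ≥ 6 gives C(4,2) = 6; x_3 ≥ 6 gives C(4,2) = 6. Together 22.
No two caps can be exceeded simultaneously, so the pair terms are all 0.
By inclusion–exclusion the count is 45 − 22 + 0 = 23.

23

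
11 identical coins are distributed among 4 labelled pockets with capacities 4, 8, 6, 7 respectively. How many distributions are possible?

Without the upper bounds there are C(14,3) = 364 ways to split 11 among 4 pockets.
Subtract solutions that violate a single cap (substitute x_i' = x_i − (cap_i+1)): x_1 ≥ 5 gives C(9,3) = 84; x_2 ≥ 9 gives C(5,3) = 10; x_3 ≥ 7 gives C(7,3) = 35; x_4 ≥ 8 gives C(6,3) = 20. Together 149.
No two caps can be exceeded simultaneously, so the pair terms are all 0.
By inclusion–exclusion the count is 364 − 149 + 0 = 215.

215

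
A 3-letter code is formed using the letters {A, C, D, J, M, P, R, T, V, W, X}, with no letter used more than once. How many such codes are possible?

990

This is a permutation of 3 out of 11: P(11,3) = 11!/8!.
11 × 10 × 9 = 990.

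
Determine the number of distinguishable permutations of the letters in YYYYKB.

YYYYKB has 6 letters with Y appearing 4 times.
So there are 6! / (4!) = 30 distinguishable arrangements.

30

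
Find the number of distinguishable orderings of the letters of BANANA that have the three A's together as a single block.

Treat the 3 copies of A as a single block. The multiset to arrange is then {AAA, B, N, N}, 4 items in all.
That gives (4)!/(2!) = 12 arrangements.

12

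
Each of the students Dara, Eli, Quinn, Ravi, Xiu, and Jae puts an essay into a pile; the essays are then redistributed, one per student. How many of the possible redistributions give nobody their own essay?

Let Aᵢ be the assignments in which student i gets their own essay. We want the size of the complement of A₁∪…∪A_6.
By inclusion–exclusion this is Σ_{j=0}^{6} (−1)^j C(6,j)·(6−j)!.
Computing: 720 − 720 + 360 − 120 + 30 − 6 + 1 = 265.

265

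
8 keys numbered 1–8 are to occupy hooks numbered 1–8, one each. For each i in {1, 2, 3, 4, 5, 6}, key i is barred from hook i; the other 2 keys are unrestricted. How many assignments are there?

Let Aᵢ (for 1 ≤ i ≤ 6) be the placements that put key i in its forbidden hook. Any j of these fix j positions, leaving (8−j)! ways to fill the rest, and there are C(6,j) ways to pick which j.
By inclusion–exclusion, the number of valid placements is Σ_{j=0}^{6} (−1)^j C(6,j)·(8−j)!.
Computing: 40320 − 30240 + 10800 − 2400 + 360 − 36 + 2 = 18806.

18806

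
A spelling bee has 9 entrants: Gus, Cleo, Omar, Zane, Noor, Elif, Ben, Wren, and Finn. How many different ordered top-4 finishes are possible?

3024

There are 9 choices for 1st place, 8 for 2nd, and so on down to 6 for position 4.
That gives 9 × 8 × 7 × 6 = 3024.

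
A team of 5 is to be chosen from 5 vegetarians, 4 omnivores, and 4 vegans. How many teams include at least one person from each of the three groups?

980

Unrestricted: C(13,5) = 1287 ways to pick any 5 of the 13.
Selections missing a whole group: no vegetarians → C(8,5) = 56; no omnivores → C(9,5) = 126; no vegans → C(9,5) = 126.
Add back selections omitting two groups (i.e. drawn from a single group): C(5,5) + C(4,5) + C(4,5) = 1.
By inclusion–exclusion: 1287 − 308 + 1 = 980.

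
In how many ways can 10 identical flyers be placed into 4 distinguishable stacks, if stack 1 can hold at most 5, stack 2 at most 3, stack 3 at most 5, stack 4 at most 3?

62

Without the upper bounds there are C(13,3) = 286 ways to split 10 among 4 stacks.
Subtract solutions that violate a single cap (substitute x_i' = x_i − (cap_i+1)): x_1 ≥ 6 gives C(7,3) = 35; x_2 ≥ 4 gives C(9,3) = 84; x_3 ≥ 6 gives C(7,3) = 35; x_4 ≥ 4 gives C(9,3) = 84. Together 238.
Add back pairs where two caps are both exceeded: 1 + 0 + 1 + 1 + 10 + 1 = 14.
By inclusion–exclusion the count is 286 − 238 + 14 = 62.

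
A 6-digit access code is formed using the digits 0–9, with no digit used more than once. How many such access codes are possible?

151200

Choose and order 6 of the 10 symbols: the first digit has 10 options, the next 9, and so on down to 5.
That product is 10 × 9 × 8 × 7 × 6 × 5 = 151200.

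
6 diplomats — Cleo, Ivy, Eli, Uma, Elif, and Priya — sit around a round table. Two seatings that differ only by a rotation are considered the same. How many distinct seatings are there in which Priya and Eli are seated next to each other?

48

Glue Priya and Eli into a block (2 internal orders). Seating 5 units around a circle gives (4)! arrangements.
So 2 × (4)! = 2 × 24 = 48.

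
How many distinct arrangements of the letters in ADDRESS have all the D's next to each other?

360

Treat the 2 copies of D as a single block. The multiset to arrange is then {DD, A, E, R, S, S}, 6 items in all.
That gives (6)!/(2!) = 360 arrangements.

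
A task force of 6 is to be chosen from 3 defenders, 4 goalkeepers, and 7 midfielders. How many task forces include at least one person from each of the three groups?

Total 6-person selections from all 14: C(14,6) = 3003.
Selections missing a whole group: no defenders → C(11,6) = 462; no goalkeepers → C(10,6) = 210; no midfielders → C(7,6) = 7.
Add back selections omitting two groups (i.e. drawn from a single group): C(3,6) + C(4,6) + C(7,6) = 7.
By inclusion–exclusion: 3003 − 679 + 7 = 2331.

2331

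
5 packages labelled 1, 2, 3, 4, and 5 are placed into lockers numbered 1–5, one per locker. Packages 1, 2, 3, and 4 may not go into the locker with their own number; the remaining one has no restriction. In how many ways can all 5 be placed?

Let Aᵢ (for 1 ≤ i ≤ 4) be the placements that put package i in its forbidden locker. Any j of these fix j positions, leaving (5−j)! ways to fill the rest, and there are C(4,j) ways to pick which j.
By inclusion–exclusion, the number of valid placements is Σ_{j=0}^{4} (−1)^j C(4,j)·(5−j)!.
Computing: 120 − 96 + 36 − 8 + 1 = 53.

53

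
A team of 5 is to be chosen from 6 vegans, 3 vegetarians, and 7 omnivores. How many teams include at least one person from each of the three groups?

2730

With no constraint there are C(16,5) = 4368 possible selections.
Subtract selections that omit an entire group: no vegans → C(10,5) = 252; no vegetarians → C(13,5) = 1287; no omnivores → C(9,5) = 126.
Add back selections omitting two groups (i.e. drawn from a single group): C(6,5) + C(3,5) + C(7,5) = 27.
By inclusion–exclusion: 4368 − 1665 + 27 = 2730.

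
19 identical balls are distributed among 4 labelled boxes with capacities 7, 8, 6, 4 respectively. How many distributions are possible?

80

Ignoring the caps, the number of non-negative solutions to x_1+…+x_4 = 19 is C(22,3) = 1540.
Subtract solutions that violate a single cap (substitute x_i' = x_i − (cap_i+1)): x_1 ≥ 8 gives C(14,3) = 364; x_2 ≥ 9 gives C(13,3) = 286; x_3 ≥ 7 gives C(15,3) = 455; x_4 ≥ 5 gives C(17,3) = 680. Together 1785.
Add back pairs where two caps are both exceeded: 10 + 35 + 84 + 20 + 56 + 120 = 325.
By inclusion–exclusion the count is 1540 − 1785 + 325 = 80.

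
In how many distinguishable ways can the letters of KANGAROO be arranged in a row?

10080

Letter multiplicities in KANGAROO: A×2, G×1, K×1, N×1, O×2, R×1.
Dividing 8! = 40320 by 2!·2! = 4 for the repeated letters gives 10080.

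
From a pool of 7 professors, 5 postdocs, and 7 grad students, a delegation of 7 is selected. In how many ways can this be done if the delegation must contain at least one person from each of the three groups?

Unrestricted: C(19,7) = 50388 ways to pick any 7 of the 19.
Subtract selections that omit an entire group: no professors → C(12,7) = 792; no postdocs → C(14,7) = 3432; no grad students → C(12,7) = 792.
Add back selections omitting two groups (i.e. drawn from a single group): C(7,7) + C(5,7) + C(7,7) = 2.
By inclusion–exclusion: 50388 − 5016 + 2 = 45374.

45374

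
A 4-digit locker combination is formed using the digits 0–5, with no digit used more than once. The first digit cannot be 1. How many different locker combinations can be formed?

The first digit has 6−1 = 5 choices (anything except 1).
The remaining 3 digits are filled from the other 5 symbols without repetition: 5 × 4 × 3 = 60.
Total: 5 × 60 = 300.

300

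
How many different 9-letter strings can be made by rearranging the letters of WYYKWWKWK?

WYYKWWKWK has 9 letters with K appearing 3 times, W appearing 4 times, and Y appearing twice.
The number of distinct arrangements is 9!/(4!·3!·2!) = 362880/288 = 1260.

1260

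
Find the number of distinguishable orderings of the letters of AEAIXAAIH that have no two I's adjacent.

There are 9!/(4!·2!) = 7560 arrangements of AEAIXAAIH in total.
If the two I's are adjacent, glue them into one block, leaving 8 items to arrange: (8)!/(4!) = 1680 ways.
Hence 7560 − 1680 = 5880.

5880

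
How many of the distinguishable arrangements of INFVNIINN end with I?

840

Fix I in the last position and arrange the remaining 8 letters.
Those 8 letters have I appearing twice and N appearing 4 times, giving (8)!/(4!·2!) = 840.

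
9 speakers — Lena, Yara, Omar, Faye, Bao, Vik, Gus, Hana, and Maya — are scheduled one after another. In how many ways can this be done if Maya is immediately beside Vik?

80640

Treat {Maya, Vik} as a single unit. There are 8 units to order, and the pair itself can be ordered 2 ways.
That gives 2 × 8! = 2 × 40320 = 80640.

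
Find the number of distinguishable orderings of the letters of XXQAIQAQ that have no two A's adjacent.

There are 8!/(3!·2!·2!) = 1680 arrangements of XXQAIQAQ in total.
If the two A's are adjacent, glue them into one block, leaving 7 items to arrange: (7)!/(3!·2!) = 420 ways.
Hence 1680 − 420 = 1260.

1260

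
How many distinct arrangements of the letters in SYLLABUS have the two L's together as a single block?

2520

Treat the 2 copies of L as a single block. The multiset to arrange is then {LL, A, B, S, S, U, Y}, 7 items in all.
That gives (7)!/(2!) = 2520 arrangements.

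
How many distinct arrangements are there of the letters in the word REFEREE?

105

Letter multiplicities in REFEREE: E×4, F×1, R×2.
So there are 7! / (4!·2!) = 105 distinguishable arrangements.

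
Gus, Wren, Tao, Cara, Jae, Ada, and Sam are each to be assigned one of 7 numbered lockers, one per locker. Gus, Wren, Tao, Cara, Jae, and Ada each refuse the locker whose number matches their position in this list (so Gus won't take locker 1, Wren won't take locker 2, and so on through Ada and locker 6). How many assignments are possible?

Let Aᵢ (for 1 ≤ i ≤ 6) be the placements that put person i in their forbidden locker. Any j of these fix j positions, leaving (7−j)! ways to fill the rest, and there are C(6,j) ways to pick which j.
By inclusion–exclusion, the number of valid placements is Σ_{j=0}^{6} (−1)^j C(6,j)·(7−j)!.
Computing: 5040 − 4320 + 1800 − 480 + 90 − 12 + 1 = 2119.

2119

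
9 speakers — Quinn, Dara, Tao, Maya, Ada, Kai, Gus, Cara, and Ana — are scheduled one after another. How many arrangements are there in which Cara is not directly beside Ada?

There are 9! = 362880 arrangements in all. If Cara and Ada are adjacent, merging them into one block gives 2·(8)! = 80640 arrangements.
Complementary counting: 362880 − 80640 = 282240.

282240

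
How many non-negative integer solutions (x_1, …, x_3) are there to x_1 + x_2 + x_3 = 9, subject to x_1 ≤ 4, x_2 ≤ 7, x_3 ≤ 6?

31

Ignoring the caps, the number of non-negative solutions to x_1+…+x_3 = 9 is C(11,2) = 55.
Subtract solutions that violate a single cap (substitute x_i' = x_i − (cap_i+1)): x_1 ≥ 5 gives C(6,2) = 15; x_2 ≥ 8 gives C(3,2) = 3; x_3 ≥ 7 gives C(4,2) = 6. Together 24.
No two caps can be exceeded simultaneously, so the pair terms are all 0.
By inclusion–exclusion the count is 55 − 24 + 0 = 31.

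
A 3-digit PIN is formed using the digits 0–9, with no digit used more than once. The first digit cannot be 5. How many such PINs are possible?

The first digit has 10−1 = 9 choices (anything except 5).
The remaining 2 digits are filled from the other 9 symbols without repetition: 9 × 8 = 72.
Total: 9 × 72 = 648.

648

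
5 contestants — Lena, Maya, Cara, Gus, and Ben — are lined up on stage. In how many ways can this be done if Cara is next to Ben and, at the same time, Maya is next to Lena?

24

Treat {Cara,Ben} as one block (2 orders) and {Maya,Lena} as another (2 orders).
That leaves 3 units to arrange: 2 × 2 × 3! = 4 × 6 = 24.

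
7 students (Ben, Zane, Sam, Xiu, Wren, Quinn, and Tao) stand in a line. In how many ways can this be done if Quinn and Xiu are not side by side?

3600

Of the 7! = 5040 arrangements, those with Quinn and Xiu adjacent number 2 × 6! = 1440 (treat the pair as a block with 2 internal orders).
So 5040 − 1440 = 3600 arrangements keep them apart.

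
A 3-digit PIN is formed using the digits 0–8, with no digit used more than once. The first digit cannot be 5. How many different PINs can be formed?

448

The first digit has 9−1 = 8 choices (anything except 5).
The remaining 2 digits are filled from the other 8 symbols without repetition: 8 × 7 = 56.
Total: 8 × 56 = 448.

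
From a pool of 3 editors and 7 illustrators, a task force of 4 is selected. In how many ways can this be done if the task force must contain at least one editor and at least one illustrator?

Total 4-person selections from all 10: C(10,4) = 210.
Selections missing a whole group: no editors → C(7,4) = 35; no illustrators → C(3,4) = 0.
Both groups omitted at once is impossible, so 210 − 35 = 175.

175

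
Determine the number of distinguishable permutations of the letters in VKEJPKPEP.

15120

The 9 letters of VKEJPKPEP have repeats: E appearing twice, K appearing twice, and P appearing 3 times.
Dividing 9! = 362880 by 3!·2!·2! = 24 for the repeated letters gives 15120.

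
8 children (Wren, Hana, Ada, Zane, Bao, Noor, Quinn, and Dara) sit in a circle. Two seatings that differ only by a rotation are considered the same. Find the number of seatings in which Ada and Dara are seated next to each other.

Treat {Ada, Dara} as one unit (2 internal orders) and seat the resulting 7 units around the table: (6)! circular arrangements.
So 2 × (6)! = 2 × 720 = 1440.

1440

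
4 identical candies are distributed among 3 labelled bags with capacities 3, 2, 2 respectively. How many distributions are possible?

8

Without the upper bounds there are C(6,2) = 15 ways to split 4 among 3 bags.
Subtract solutions that violate a single cap (substitute x_i' = x_i − (cap_i+1)): x_1 ≥ 4 gives C(2,2) = 1; x_2 ≥ 3 gives C(3,2) = 3; x_3 ≥ 3 gives C(3,2) = 3. Together 7.
No two caps can be exceeded simultaneously, so the pair terms are all 0.
By inclusion–exclusion the count is 15 − 7 + 0 = 8.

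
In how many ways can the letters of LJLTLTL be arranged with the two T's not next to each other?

75

There are 7!/(4!·2!) = 105 arrangements of LJLTLTL in total.
Arrangements with the T's together: treat TT as one letter, giving (6)!/(4!) = 30.
Hence 105 − 30 = 75.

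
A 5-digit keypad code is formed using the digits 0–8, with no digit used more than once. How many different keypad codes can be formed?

Choose and order 5 of the 9 symbols: the first digit has 9 options, the next 8, and so on down to 5.
9 × 8 × 7 × 6 × 5 = 15120.

15120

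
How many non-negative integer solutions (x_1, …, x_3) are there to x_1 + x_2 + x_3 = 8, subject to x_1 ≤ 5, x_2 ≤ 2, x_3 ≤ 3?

Ignoring the caps, the number of non-negative solutions to x_1+…+x_3 = 8 is C(10,2) = 45.
Subtract solutions that violate a single cap (substitute x_i' = x_i − (cap_i+1)): x_1 ≥ 6 gives C(4,2) = 6; x_2 ≥ 3 gives C(7,2) = 21; x_3 ≥ 4 gives C(6,2) = 15. Together 42.
Add back pairs where two caps are both exceeded: 0 + 0 + 3 = 3.
By inclusion–exclusion the count is 45 − 42 + 3 = 6.

6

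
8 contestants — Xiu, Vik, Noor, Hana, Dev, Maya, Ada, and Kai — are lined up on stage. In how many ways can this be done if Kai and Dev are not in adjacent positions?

Of the 8! = 40320 arrangements, those with Kai and Dev adjacent number 2 × 7! = 10080 (treat the pair as a block with 2 internal orders).
Complementary counting: 40320 − 10080 = 30240.

30240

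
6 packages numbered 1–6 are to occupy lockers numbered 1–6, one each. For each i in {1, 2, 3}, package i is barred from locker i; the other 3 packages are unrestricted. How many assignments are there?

426

Let Aᵢ (for i ∈ {1, 2, 3}) be the placements that put package i in its forbidden locker. Any j of these fix j positions, leaving (6−j)! ways to fill the rest, and there are C(3,j) ways to pick which j.
By inclusion–exclusion, the number of valid placements is Σ_{j=0}^{3} (−1)^j C(3,j)·(6−j)!.
Computing: 720 − 360 + 72 − 6 = 426.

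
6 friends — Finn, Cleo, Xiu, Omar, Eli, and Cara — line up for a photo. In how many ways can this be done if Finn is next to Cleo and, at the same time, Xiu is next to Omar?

Treat {Finn,Cleo} as one block (2 orders) and {Xiu,Omar} as another (2 orders).
That leaves 4 units to arrange: 2 × 2 × 4! = 4 × 24 = 96.

96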